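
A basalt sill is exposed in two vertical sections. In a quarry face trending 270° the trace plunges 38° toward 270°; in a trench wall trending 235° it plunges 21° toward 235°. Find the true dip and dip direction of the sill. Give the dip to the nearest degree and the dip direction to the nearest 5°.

true dip 42°, dip direction 300°

Represent each trace as a vector plunging at its apparent dip toward its trend (east-north-up frame): v₁ = (-0.788, -0.000, -0.616), v₂ = (-0.765, -0.535, -0.358).
Cross product v₁ × v₂ gives the pole to the plane: n ∝ (-0.330, 0.188, 0.422).
tan δ = √(n_x²+n_y²)/n_z = 0.380/0.422, so δ = 42.0°.
The horizontal component of n points toward azimuth atan2(n_x, n_y) = 300°, the dip direction.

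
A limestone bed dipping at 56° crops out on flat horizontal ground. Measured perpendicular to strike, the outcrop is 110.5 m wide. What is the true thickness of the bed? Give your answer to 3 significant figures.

True thickness t = w · sin(dip) = 110.5 × sin 56°
t = 110.5 × 0.8290 = 91.609 m

91.6 m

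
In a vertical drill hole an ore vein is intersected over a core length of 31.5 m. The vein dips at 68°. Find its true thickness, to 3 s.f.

11.8 m

True thickness t = h · cos(dip) = 31.5 × cos 68°
t = 31.5 × 0.3746 = 11.800 m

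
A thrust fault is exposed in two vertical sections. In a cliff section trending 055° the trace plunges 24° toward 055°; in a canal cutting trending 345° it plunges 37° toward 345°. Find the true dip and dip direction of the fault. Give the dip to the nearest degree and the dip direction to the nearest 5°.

Represent each trace as a vector plunging at its apparent dip toward its trend (east-north-up frame): v₁ = (0.748, 0.524, -0.407), v₂ = (-0.207, 0.771, -0.602).
Cross product v₁ × v₂ gives the pole to the plane: n ∝ (-0.002, 0.534, 0.686).
Dip δ = arctan(|n_h|/n_z) = arctan(0.534/0.686) = 37.9°.
Dip direction = azimuth of (n_x, n_y) = atan2(-0.002, 0.534) = 360°.

true dip 38°, dip direction 000°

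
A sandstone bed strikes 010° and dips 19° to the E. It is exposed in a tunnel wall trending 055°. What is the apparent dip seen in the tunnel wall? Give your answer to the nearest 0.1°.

13.7°

The section lies 45° from the strike.
tan α = tan 19° × sin 45° = 0.3443 × 0.7071 = 0.2435
α = arctan(0.2435) = 13.68°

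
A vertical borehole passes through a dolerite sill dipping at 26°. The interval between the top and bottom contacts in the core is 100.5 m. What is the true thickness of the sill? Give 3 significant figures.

90.3 m

True thickness t = h · cos(dip) = 100.5 × cos 26°
t = 100.5 × 0.8988 = 90.329 m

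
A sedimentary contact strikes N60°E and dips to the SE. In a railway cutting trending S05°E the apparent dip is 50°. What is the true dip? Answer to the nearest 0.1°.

52.7°

The section is 65° from the strike.
tan(true dip) = tan 50° / sin 65° = 1.3150
δ = arctan(1.3150) = 52.75°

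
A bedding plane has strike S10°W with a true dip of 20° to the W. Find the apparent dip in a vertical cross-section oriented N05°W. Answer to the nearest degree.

The strike is S10°W and the section trends N05°W; the acute angle between them is β = 15°.
tan α = tan 20° × sin 15° = 0.3640 × 0.2588 = 0.0942
α = arctan(0.0942) = 5.38°

5°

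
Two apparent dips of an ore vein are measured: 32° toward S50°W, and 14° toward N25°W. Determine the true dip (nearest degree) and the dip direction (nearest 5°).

The two traces are lines in the plane: v₁ = (sin 230°·cos 32°, cos 230°·cos 32°, −sin 32°), v₂ = (sin 335°·cos 14°, cos 335°·cos 14°, −sin 14°).
n = v₁ × v₂ = (-0.598, -0.060, 0.795) (taken with n_z > 0).
True dip = arccos(n_z / |n|) = arccos(0.7977) = 37.1°.
Dip direction = azimuth of (n_x, n_y) = atan2(-0.598, -0.060) = 264°.

true dip 37°, dip direction 265°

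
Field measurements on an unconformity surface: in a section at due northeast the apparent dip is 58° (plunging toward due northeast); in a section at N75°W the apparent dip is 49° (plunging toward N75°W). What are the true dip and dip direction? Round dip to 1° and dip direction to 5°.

The two traces are lines in the plane: v₁ = (sin 45°·cos 58°, cos 45°·cos 58°, −sin 58°), v₂ = (sin 285°·cos 49°, cos 285°·cos 49°, −sin 49°).
n = v₁ × v₂ = (-0.139, 0.820, 0.301) (taken with n_z > 0).
tan δ = √(n_x²+n_y²)/n_z = 0.832/0.301, so δ = 70.1°.
Dip direction = atan2(-0.139, 0.820) = 350° (azimuth of n's horizontal projection).

true dip 70°, dip direction 350°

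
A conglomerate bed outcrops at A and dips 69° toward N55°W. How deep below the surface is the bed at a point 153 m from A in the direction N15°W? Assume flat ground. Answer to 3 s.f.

The hole lies 40° from the dip direction, so the down-dip offset is 153 × cos 40° = 117.20 m.
Depth = down-dip offset × tan(dip) = 117.20 × tan 69° = 117.20 × 2.6051
Depth = 305.33 m

305 m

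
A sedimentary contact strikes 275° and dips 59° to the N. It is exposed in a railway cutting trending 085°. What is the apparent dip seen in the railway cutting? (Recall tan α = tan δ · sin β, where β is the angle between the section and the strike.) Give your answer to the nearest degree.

16°

Angle between strike (275°) and section (085°): β = 10°.
tan α = tan 59° × sin 10° = 1.6643 × 0.1736 = 0.2890
apparent dip = arctan 0.2890 = 16.12°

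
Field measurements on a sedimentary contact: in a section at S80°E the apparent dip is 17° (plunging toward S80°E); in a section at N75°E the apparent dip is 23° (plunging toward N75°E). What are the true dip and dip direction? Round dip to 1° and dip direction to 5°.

true dip 25°, dip direction 050°

The two traces are lines in the plane: v₁ = (sin 100°·cos 17°, cos 100°·cos 17°, −sin 17°), v₂ = (sin 75°·cos 23°, cos 75°·cos 23°, −sin 23°).
n = v₁ × v₂ = (0.135, 0.108, 0.372) (taken with n_z > 0).
True dip = arccos(n_z / |n|) = arccos(0.9072) = 24.9°.
The horizontal component of n points toward azimuth atan2(n_x, n_y) = 51°, the dip direction.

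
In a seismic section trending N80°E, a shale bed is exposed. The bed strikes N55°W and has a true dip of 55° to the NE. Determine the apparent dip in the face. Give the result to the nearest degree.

The section lies 45° from the strike.
tan α = tan 55° × sin 45° = 1.4281 × 0.7071 = 1.0099
α = arctan(1.0099) = 45.28°

45°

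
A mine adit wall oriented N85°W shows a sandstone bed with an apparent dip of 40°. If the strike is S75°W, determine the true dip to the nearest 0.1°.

67.8°

The section is 20° from the strike.
tan(true dip) = tan 40° / sin 20° = 2.4534
true dip = arctan 2.4534 = 67.82°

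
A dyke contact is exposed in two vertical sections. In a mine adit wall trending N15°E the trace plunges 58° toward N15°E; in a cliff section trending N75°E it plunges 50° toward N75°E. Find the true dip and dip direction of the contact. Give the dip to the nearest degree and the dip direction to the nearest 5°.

true dip 59°, dip direction 030°

Represent each trace as a vector plunging at its apparent dip toward its trend (east-north-up frame): v₁ = (0.137, 0.512, -0.848), v₂ = (0.621, 0.166, -0.766).
The plane normal is n = v₁ × v₂ ∝ (0.251, 0.421, 0.295).
tan δ = √(n_x²+n_y²)/n_z = 0.491/0.295, so δ = 59.0°.
The horizontal component of n points toward azimuth atan2(n_x, n_y) = 31°, the dip direction.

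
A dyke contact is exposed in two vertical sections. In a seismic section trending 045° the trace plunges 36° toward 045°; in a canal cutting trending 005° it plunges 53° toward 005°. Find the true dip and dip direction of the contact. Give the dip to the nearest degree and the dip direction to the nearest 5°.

The two traces are lines in the plane: v₁ = (sin 45°·cos 36°, cos 45°·cos 36°, −sin 36°), v₂ = (sin 5°·cos 53°, cos 5°·cos 53°, −sin 53°).
n = v₁ × v₂ = (-0.104, 0.426, 0.313) (taken with n_z > 0).
tan δ = √(n_x²+n_y²)/n_z = 0.439/0.313, so δ = 54.5°.
Dip direction = azimuth of (n_x, n_y) = atan2(-0.104, 0.426) = 346°.

true dip 54°, dip direction 345°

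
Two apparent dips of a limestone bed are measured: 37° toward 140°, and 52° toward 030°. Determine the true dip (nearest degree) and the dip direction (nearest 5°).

Each apparent-dip line lies in the plane. As unit vectors (x east, y north, z up), v₁ plunges 37°→140° and v₂ plunges 52°→030°.
Cross product v₁ × v₂ gives the pole to the plane: n ∝ (0.803, 0.219, 0.462).
Dip δ = arctan(|n_h|/n_z) = arctan(0.832/0.462) = 61.0°.
Dip direction = azimuth of (n_x, n_y) = atan2(0.803, 0.219) = 75°.

true dip 61°, dip direction 075°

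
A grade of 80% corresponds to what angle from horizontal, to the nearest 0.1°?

38.7°

tan θ = 80/100 = 0.8000
θ = arctan(0.8000) = 38.66°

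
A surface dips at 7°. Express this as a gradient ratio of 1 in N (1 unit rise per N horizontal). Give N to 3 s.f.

1 : N means tan θ = 1/N, so N = 1/tan 7° = 1/0.1228

1 in 8.14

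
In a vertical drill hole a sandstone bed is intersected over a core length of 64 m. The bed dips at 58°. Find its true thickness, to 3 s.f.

True thickness t = h · cos(dip) = 64 × cos 58°
t = 64 × 0.5299 = 33.915 m

33.9 m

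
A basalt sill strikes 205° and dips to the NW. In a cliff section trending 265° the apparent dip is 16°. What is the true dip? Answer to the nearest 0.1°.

β = acute angle between strike 205° and section 265° = 60°.
tan δ = tan α / sin β = tan 16° / sin 60° = 0.2867 / 0.8660 = 0.3311
true dip = arctan 0.3311 = 18.32°

18.3°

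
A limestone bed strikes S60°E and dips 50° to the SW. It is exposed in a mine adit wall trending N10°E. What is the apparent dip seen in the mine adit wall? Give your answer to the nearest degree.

48°

The section lies 70° from the strike.
tan(apparent dip) = tan 50° · sin 70° = 1.1199
apparent dip = arctan 1.1199 = 48.24°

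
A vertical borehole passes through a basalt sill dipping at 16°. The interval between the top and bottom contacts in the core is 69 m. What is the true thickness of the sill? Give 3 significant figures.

True thickness t = h · cos(dip) = 69 × cos 16°
t = 69 × 0.9613 = 66.327 m

66.3 m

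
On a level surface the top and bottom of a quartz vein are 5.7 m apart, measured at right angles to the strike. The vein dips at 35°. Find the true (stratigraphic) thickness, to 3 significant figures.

3.27 m

True thickness t = w · sin(dip) = 5.7 × sin 35°
t = 5.7 × 0.5736 = 3.269 m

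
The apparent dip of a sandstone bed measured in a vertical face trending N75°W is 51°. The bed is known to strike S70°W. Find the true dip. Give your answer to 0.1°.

The section is 35° from the strike.
tan δ = tan α / sin β = tan 51° / sin 35° = 1.2349 / 0.5736 = 2.1530
δ = arctan(2.1530) = 65.09°

65.1°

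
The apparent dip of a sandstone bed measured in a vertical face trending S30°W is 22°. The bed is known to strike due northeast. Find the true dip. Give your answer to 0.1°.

57.4°

β = acute angle between strike due northeast and section S30°W = 15°.
tan δ = tan α / sin β = tan 22° / sin 15° = 0.4040 / 0.2588 = 1.5610
δ = arctan(1.5610) = 57.36°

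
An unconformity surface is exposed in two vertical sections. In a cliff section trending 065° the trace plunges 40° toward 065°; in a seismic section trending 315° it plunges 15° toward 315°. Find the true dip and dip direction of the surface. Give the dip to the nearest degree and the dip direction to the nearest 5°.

Represent each trace as a vector plunging at its apparent dip toward its trend (east-north-up frame): v₁ = (0.694, 0.324, -0.643), v₂ = (-0.683, 0.683, -0.259).
Cross product v₁ × v₂ gives the pole to the plane: n ∝ (0.355, 0.619, 0.695).
Dip δ = arctan(|n_h|/n_z) = arctan(0.713/0.695) = 45.7°.
Dip direction = azimuth of (n_x, n_y) = atan2(0.355, 0.619) = 30°.

true dip 46°, dip direction 030°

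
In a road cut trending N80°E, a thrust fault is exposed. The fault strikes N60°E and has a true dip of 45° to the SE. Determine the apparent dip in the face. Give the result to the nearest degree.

19°

Angle between strike (N60°E) and section (N80°E): β = 20°.
tan(apparent dip) = tan 45° · sin 20° = 0.3420
α = arctan(0.3420) = 18.88°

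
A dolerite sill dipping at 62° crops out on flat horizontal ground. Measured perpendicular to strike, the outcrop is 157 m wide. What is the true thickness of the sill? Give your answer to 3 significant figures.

139 m

True thickness t = w · sin(dip) = 157 × sin 62°
t = 157 × 0.8829 = 138.623 m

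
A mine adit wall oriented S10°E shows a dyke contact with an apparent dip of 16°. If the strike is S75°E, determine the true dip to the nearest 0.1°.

17.6°

The section is 65° from the strike.
tan(true dip) = tan 16° / sin 65° = 0.3164
δ = arctan(0.3164) = 17.56°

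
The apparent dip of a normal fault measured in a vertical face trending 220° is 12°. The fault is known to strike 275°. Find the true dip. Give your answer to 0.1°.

14.5°

β = acute angle between strike 275° and section 220° = 55°.
tan δ = tan α / sin β = tan 12° / sin 55° = 0.2126 / 0.8192 = 0.2595
δ = arctan(0.2595) = 14.55°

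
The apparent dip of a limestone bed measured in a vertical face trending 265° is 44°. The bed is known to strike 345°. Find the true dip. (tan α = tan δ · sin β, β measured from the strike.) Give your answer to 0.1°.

β = acute angle between strike 345° and section 265° = 80°.
tan(true dip) = tan 44° / sin 80° = 0.9806
δ = arctan(0.9806) = 44.44°

44.4°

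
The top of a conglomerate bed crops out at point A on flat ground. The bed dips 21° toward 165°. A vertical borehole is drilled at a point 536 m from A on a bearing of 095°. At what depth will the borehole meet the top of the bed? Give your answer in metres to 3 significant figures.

The hole lies 70° from the dip direction, so the down-dip offset is 536 × cos 70° = 183.32 m.
Depth = down-dip offset × tan(dip) = 183.32 × tan 21° = 183.32 × 0.3839
Depth = 70.37 m

70.4 m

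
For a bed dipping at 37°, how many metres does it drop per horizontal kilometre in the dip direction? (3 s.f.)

754 m

drop per km = 1000 × tan 37° = 1000 × 0.7536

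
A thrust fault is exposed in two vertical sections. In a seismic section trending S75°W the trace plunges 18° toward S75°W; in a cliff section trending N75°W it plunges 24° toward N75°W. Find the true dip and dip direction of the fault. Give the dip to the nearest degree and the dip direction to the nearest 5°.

true dip 25°, dip direction 300°

Represent each trace as a vector plunging at its apparent dip toward its trend (east-north-up frame): v₁ = (-0.919, -0.246, -0.309), v₂ = (-0.882, 0.236, -0.407).
n = v₁ × v₂ = (-0.173, 0.101, 0.434) (taken with n_z > 0).
tan δ = √(n_x²+n_y²)/n_z = 0.200/0.434, so δ = 24.8°.
The horizontal component of n points toward azimuth atan2(n_x, n_y) = 300°, the dip direction.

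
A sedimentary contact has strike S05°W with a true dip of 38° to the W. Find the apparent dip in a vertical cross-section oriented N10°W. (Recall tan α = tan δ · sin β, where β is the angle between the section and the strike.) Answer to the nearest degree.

Angle between strike (S05°W) and section (N10°W): β = 15°.
tan(apparent dip) = tan 38° · sin 15° = 0.2022
apparent dip = arctan 0.2022 = 11.43°

11°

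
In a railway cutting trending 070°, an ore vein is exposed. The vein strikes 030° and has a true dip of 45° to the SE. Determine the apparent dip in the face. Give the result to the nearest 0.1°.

32.7°

The strike is 030° and the section trends 070°; the acute angle between them is β = 40°.
tan α = tan 45° × sin 40° = 1.0000 × 0.6428 = 0.6428
apparent dip = arctan 0.6428 = 32.73°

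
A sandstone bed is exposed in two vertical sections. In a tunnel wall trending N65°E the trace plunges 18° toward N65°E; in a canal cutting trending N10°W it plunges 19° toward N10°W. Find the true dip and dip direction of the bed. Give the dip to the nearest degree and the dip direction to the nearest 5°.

true dip 23°, dip direction 025°

Each apparent-dip line lies in the plane. As unit vectors (x east, y north, z up), v₁ plunges 18°→N65°E and v₂ plunges 19°→N10°W.
n = v₁ × v₂ = (0.157, 0.331, 0.869) (taken with n_z > 0).
tan δ = √(n_x²+n_y²)/n_z = 0.367/0.869, so δ = 22.9°.
Dip direction = atan2(0.157, 0.331) = 25° (azimuth of n's horizontal projection).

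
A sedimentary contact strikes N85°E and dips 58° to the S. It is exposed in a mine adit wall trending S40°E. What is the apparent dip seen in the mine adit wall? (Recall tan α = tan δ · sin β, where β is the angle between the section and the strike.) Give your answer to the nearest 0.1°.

The strike is N85°E and the section trends S40°E; the acute angle between them is β = 55°.
tan α = tan 58° × sin 55° = 1.6003 × 0.8192 = 1.3109
α = arctan(1.3109) = 52.66°

52.7°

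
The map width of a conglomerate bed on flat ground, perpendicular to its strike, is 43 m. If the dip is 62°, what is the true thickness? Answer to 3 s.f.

True thickness t = w · sin(dip) = 43 × sin 62°
t = 43 × 0.8829 = 37.967 m

38.0 m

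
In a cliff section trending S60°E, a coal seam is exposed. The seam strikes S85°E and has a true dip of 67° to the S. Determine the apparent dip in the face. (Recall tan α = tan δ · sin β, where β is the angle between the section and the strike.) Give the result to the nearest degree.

The section lies 25° from the strike.
tan(apparent dip) = tan 67° · sin 25° = 0.9956
α = arctan(0.9956) = 44.87°

45°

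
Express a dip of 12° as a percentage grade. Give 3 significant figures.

21.3%

grade % = 100 × tan 12° = 100 × 0.2126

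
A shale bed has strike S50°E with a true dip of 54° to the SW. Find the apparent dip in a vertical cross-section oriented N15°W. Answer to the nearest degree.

38°

The section lies 35° from the strike.
tan(apparent dip) = tan 54° · sin 35° = 0.7895
apparent dip = arctan 0.7895 = 38.29°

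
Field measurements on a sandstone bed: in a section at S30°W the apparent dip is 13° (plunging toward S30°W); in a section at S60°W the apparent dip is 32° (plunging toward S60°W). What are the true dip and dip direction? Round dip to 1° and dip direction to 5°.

Each apparent-dip line lies in the plane. As unit vectors (x east, y north, z up), v₁ plunges 13°→S30°W and v₂ plunges 32°→S60°W.
Cross product v₁ × v₂ gives the pole to the plane: n ∝ (-0.352, 0.093, 0.413).
tan δ = √(n_x²+n_y²)/n_z = 0.364/0.413, so δ = 41.4°.
Dip direction = azimuth of (n_x, n_y) = atan2(-0.352, 0.093) = 285°.

true dip 41°, dip direction 285°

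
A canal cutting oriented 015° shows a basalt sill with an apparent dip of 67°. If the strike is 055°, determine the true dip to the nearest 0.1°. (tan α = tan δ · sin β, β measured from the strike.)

74.7°

β = acute angle between strike 055° and section 015° = 40°.
tan(true dip) = tan 67° / sin 40° = 3.6651
true dip = arctan 3.6651 = 74.74°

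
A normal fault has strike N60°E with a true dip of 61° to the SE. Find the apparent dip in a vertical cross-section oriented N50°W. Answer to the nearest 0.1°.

59.5°

The strike is N60°E and the section trends N50°W; the acute angle between them is β = 70°.
tan α = tan 61° × sin 70° = 1.8040 × 0.9397 = 1.6953
α = arctan(1.6953) = 59.46°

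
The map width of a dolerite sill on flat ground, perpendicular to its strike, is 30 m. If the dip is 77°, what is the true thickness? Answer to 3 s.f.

29.2 m

True thickness t = w · sin(dip) = 30 × sin 77°
t = 30 × 0.9744 = 29.231 m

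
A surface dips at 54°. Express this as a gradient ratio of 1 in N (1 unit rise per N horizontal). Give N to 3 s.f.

1 : N means tan θ = 1/N, so N = 1/tan 54° = 1/1.3764

1 in 0.727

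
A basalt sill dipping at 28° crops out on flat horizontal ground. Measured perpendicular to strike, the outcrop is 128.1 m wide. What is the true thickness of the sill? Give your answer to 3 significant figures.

True thickness t = w · sin(dip) = 128.1 × sin 28°
t = 128.1 × 0.4695 = 60.139 m

60.1 m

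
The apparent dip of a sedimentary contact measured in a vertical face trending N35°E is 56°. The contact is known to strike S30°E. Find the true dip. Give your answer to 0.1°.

The section is 65° from the strike.
tan δ = tan α / sin β = tan 56° / sin 65° = 1.4826 / 0.9063 = 1.6358
δ = arctan(1.6358) = 58.56°

58.6°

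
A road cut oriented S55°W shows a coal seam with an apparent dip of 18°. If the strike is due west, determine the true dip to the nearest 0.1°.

29.5°

The section is 35° from the strike.
tan δ = tan α / sin β = tan 18° / sin 35° = 0.3249 / 0.5736 = 0.5665
δ = arctan(0.5665) = 29.53°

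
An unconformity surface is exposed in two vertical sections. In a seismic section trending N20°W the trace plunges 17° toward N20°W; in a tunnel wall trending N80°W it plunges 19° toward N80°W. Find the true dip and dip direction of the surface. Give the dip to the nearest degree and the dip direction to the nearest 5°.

true dip 21°, dip direction 305°

Each apparent-dip line lies in the plane. As unit vectors (x east, y north, z up), v₁ plunges 17°→N20°W and v₂ plunges 19°→N80°W.
n = v₁ × v₂ = (-0.245, 0.166, 0.783) (taken with n_z > 0).
Dip δ = arctan(|n_h|/n_z) = arctan(0.295/0.783) = 20.7°.
The horizontal component of n points toward azimuth atan2(n_x, n_y) = 304°, the dip direction.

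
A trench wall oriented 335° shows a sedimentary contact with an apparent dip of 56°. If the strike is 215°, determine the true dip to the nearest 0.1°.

59.7°

The section is 60° from the strike.
tan δ = tan α / sin β = tan 56° / sin 60° = 1.4826 / 0.8660 = 1.7119
δ = arctan(1.7119) = 59.71°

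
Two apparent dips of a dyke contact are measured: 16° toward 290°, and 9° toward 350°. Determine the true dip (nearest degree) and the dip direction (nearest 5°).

The two traces are lines in the plane: v₁ = (sin 290°·cos 16°, cos 290°·cos 16°, −sin 16°), v₂ = (sin 350°·cos 9°, cos 350°·cos 9°, −sin 9°).
The plane normal is n = v₁ × v₂ ∝ (-0.217, 0.094, 0.822).
tan δ = √(n_x²+n_y²)/n_z = 0.236/0.822, so δ = 16.0°.
Dip direction = atan2(-0.217, 0.094) = 293° (azimuth of n's horizontal projection).

true dip 16°, dip direction 295°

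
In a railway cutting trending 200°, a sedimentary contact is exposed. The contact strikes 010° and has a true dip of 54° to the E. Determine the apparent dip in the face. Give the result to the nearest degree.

13°

The section lies 10° from the strike.
tan(apparent dip) = tan 54° · sin 10° = 0.2390
α = arctan(0.2390) = 13.44°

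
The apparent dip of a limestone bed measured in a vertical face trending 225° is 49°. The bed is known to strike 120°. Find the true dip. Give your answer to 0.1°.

50.0°

β = acute angle between strike 120° and section 225° = 75°.
tan δ = tan α / sin β = tan 49° / sin 75° = 1.1504 / 0.9659 = 1.1909
δ = arctan(1.1909) = 49.98°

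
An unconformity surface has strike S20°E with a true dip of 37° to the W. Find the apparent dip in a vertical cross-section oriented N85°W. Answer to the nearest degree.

The section lies 65° from the strike.
tan(apparent dip) = tan 37° · sin 65° = 0.6830
apparent dip = arctan 0.6830 = 34.33°

34°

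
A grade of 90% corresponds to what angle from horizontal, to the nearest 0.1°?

42.0°

tan θ = 90/100 = 0.9000
θ = arctan(0.9000) = 41.99°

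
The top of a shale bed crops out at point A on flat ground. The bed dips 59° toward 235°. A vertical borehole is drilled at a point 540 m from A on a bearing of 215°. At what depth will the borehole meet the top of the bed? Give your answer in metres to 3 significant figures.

845 m

The hole lies 20° from the dip direction, so the down-dip offset is 540 × cos 20° = 507.43 m.
Depth = down-dip offset × tan(dip) = 507.43 × tan 59° = 507.43 × 1.6643
Depth = 844.51 m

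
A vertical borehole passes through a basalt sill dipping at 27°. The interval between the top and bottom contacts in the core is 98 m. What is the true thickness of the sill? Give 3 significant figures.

87.3 m

True thickness t = h · cos(dip) = 98 × cos 27°
t = 98 × 0.8910 = 87.319 m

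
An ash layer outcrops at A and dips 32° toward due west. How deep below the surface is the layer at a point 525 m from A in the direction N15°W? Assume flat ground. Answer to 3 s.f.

84.9 m

The hole lies 75° from the dip direction, so the down-dip offset is 525 × cos 75° = 135.88 m.
Depth = down-dip offset × tan(dip) = 135.88 × tan 32° = 135.88 × 0.6249
Depth = 84.91 m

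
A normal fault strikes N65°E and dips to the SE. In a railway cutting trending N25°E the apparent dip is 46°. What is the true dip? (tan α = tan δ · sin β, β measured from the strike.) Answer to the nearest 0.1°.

The section is 40° from the strike.
tan(true dip) = tan 46° / sin 40° = 1.6110
δ = arctan(1.6110) = 58.17°

58.2°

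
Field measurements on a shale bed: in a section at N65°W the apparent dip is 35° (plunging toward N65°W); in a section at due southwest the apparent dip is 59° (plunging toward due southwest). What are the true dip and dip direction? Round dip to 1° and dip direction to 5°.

The two traces are lines in the plane: v₁ = (sin 295°·cos 35°, cos 295°·cos 35°, −sin 35°), v₂ = (sin 225°·cos 59°, cos 225°·cos 59°, −sin 59°).
n = v₁ × v₂ = (-0.506, -0.427, 0.396) (taken with n_z > 0).
Dip δ = arctan(|n_h|/n_z) = arctan(0.662/0.396) = 59.1°.
Dip direction = atan2(-0.506, -0.427) = 230° (azimuth of n's horizontal projection).

true dip 59°, dip direction 230°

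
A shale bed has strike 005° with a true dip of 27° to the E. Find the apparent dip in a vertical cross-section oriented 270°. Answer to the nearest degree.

The section lies 85° from the strike.
tan(apparent dip) = tan 27° · sin 85° = 0.5076
apparent dip = arctan 0.5076 = 26.91°

27°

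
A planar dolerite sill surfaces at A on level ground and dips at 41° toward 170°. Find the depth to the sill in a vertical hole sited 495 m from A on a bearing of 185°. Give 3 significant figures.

The hole lies 15° from the dip direction, so the down-dip offset is 495 × cos 15° = 478.13 m.
Depth = down-dip offset × tan(dip) = 478.13 × tan 41° = 478.13 × 0.8693
Depth = 415.63 m

416 m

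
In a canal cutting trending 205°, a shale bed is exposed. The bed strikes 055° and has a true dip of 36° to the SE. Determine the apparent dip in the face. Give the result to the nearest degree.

20°

The section lies 30° from the strike.
tan α = tan 36° × sin 30° = 0.7265 × 0.5000 = 0.3633
apparent dip = arctan 0.3633 = 19.96°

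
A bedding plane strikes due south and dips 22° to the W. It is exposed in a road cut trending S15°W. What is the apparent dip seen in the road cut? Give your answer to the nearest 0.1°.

6.0°

The strike is due south and the section trends S15°W; the acute angle between them is β = 15°.
tan(apparent dip) = tan 22° · sin 15° = 0.1046
apparent dip = arctan 0.1046 = 5.97°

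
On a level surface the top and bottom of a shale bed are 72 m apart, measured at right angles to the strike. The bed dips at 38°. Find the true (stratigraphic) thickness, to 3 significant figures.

44.3 m

True thickness t = w · sin(dip) = 72 × sin 38°
t = 72 × 0.6157 = 44.328 m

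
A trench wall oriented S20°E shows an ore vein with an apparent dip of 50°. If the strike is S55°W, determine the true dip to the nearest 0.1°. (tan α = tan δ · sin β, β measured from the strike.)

The section is 75° from the strike.
tan δ = tan α / sin β = tan 50° / sin 75° = 1.1918 / 0.9659 = 1.2338
true dip = arctan 1.2338 = 50.97°

51.0°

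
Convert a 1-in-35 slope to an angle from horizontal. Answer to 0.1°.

1.6°

tan θ = 1/35 = 0.0286
θ = arctan(0.0286) = 1.64°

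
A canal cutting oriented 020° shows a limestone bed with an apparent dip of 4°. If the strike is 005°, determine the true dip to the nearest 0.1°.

15.1°

β = acute angle between strike 005° and section 020° = 15°.
tan δ = tan α / sin β = tan 4° / sin 15° = 0.0699 / 0.2588 = 0.2702
δ = arctan(0.2702) = 15.12°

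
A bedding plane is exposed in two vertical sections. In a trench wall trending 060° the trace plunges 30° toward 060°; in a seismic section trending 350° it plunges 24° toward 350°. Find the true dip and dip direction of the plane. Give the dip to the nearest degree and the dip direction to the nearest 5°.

The two traces are lines in the plane: v₁ = (sin 60°·cos 30°, cos 60°·cos 30°, −sin 30°), v₂ = (sin 350°·cos 24°, cos 350°·cos 24°, −sin 24°).
The plane normal is n = v₁ × v₂ ∝ (0.274, 0.384, 0.743).
Dip δ = arctan(|n_h|/n_z) = arctan(0.472/0.743) = 32.4°.
Dip direction = atan2(0.274, 0.384) = 35° (azimuth of n's horizontal projection).

true dip 32°, dip direction 035°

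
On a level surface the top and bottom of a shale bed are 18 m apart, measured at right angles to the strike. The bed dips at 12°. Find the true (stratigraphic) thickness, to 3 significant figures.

3.74 m

True thickness t = w · sin(dip) = 18 × sin 12°
t = 18 × 0.2079 = 3.742 m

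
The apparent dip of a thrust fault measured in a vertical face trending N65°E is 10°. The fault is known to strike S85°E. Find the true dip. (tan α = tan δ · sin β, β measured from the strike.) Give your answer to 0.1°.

19.4°

The section is 30° from the strike.
tan(true dip) = tan 10° / sin 30° = 0.3527
δ = arctan(0.3527) = 19.43°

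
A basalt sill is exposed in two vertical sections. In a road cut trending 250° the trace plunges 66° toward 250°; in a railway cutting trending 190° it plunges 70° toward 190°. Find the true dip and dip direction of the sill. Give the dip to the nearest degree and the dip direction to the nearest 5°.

true dip 71°, dip direction 210°

Represent each trace as a vector plunging at its apparent dip toward its trend (east-north-up frame): v₁ = (-0.382, -0.139, -0.914), v₂ = (-0.059, -0.337, -0.940).
The plane normal is n = v₁ × v₂ ∝ (-0.177, -0.305, 0.120).
True dip = arccos(n_z / |n|) = arccos(0.3234) = 71.1°.
The horizontal component of n points toward azimuth atan2(n_x, n_y) = 210°, the dip direction.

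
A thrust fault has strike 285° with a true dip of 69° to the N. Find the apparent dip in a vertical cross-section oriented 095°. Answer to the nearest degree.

24°

Angle between strike (285°) and section (095°): β = 10°.
tan α = tan 69° × sin 10° = 2.6051 × 0.1736 = 0.4524
α = arctan(0.4524) = 24.34°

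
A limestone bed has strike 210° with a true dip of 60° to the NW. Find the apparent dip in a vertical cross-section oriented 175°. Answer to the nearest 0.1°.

44.8°

The section lies 35° from the strike.
tan α = tan 60° × sin 35° = 1.7321 × 0.5736 = 0.9935
α = arctan(0.9935) = 44.81°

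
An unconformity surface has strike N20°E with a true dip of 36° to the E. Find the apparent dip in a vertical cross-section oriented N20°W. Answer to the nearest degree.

25°

The strike is N20°E and the section trends N20°W; the acute angle between them is β = 40°.
tan(apparent dip) = tan 36° · sin 40° = 0.4670
α = arctan(0.4670) = 25.03°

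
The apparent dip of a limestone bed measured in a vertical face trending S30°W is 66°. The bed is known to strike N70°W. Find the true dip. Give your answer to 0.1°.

66.3°

The section is 80° from the strike.
tan δ = tan α / sin β = tan 66° / sin 80° = 2.2460 / 0.9848 = 2.2807
true dip = arctan 2.2807 = 66.32°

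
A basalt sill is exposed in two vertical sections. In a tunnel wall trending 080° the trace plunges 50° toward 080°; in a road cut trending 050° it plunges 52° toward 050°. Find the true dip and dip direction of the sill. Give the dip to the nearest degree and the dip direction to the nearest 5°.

Each apparent-dip line lies in the plane. As unit vectors (x east, y north, z up), v₁ plunges 50°→080° and v₂ plunges 52°→050°.
n = v₁ × v₂ = (0.215, 0.138, 0.198) (taken with n_z > 0).
tan δ = √(n_x²+n_y²)/n_z = 0.255/0.198, so δ = 52.2°.
Dip direction = atan2(0.215, 0.138) = 57° (azimuth of n's horizontal projection).

true dip 52°, dip direction 055°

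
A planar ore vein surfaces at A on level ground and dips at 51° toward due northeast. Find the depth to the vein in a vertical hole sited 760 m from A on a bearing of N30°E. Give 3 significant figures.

907 m

The hole lies 15° from the dip direction, so the down-dip offset is 760 × cos 15° = 734.10 m.
Depth = down-dip offset × tan(dip) = 734.10 × tan 51° = 734.10 × 1.2349
Depth = 906.54 m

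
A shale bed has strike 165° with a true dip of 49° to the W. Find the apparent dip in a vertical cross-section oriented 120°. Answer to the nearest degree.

Angle between strike (165°) and section (120°): β = 45°.
tan α = tan 49° × sin 45° = 1.1504 × 0.7071 = 0.8134
apparent dip = arctan 0.8134 = 39.13°

39°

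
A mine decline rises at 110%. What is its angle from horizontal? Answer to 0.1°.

tan θ = 110/100 = 1.1000
θ = arctan(1.1000) = 47.73°

47.7°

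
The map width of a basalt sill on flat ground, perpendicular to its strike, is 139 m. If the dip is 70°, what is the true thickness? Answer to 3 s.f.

131 m

True thickness t = w · sin(dip) = 139 × sin 70°
t = 139 × 0.9397 = 130.617 m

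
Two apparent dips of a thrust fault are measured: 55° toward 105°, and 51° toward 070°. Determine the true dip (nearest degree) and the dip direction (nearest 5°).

true dip 55°, dip direction 100°

Represent each trace as a vector plunging at its apparent dip toward its trend (east-north-up frame): v₁ = (0.554, -0.148, -0.819), v₂ = (0.591, 0.215, -0.777).
n = v₁ × v₂ = (0.292, -0.054, 0.207) (taken with n_z > 0).
True dip = arccos(n_z / |n|) = arccos(0.5724) = 55.1°.
Dip direction = azimuth of (n_x, n_y) = atan2(0.292, -0.054) = 100°.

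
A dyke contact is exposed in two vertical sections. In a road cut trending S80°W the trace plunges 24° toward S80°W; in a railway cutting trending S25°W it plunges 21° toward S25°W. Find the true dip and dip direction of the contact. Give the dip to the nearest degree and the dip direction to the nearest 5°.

Each apparent-dip line lies in the plane. As unit vectors (x east, y north, z up), v₁ plunges 24°→S80°W and v₂ plunges 21°→S25°W.
The plane normal is n = v₁ × v₂ ∝ (-0.287, -0.162, 0.699).
tan δ = √(n_x²+n_y²)/n_z = 0.330/0.699, so δ = 25.3°.
Dip direction = atan2(-0.287, -0.162) = 241° (azimuth of n's horizontal projection).

true dip 25°, dip direction 240°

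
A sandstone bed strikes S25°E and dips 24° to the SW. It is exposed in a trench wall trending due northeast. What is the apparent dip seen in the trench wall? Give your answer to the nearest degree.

Angle between strike (S25°E) and section (due northeast): β = 70°.
tan α = tan 24° × sin 70° = 0.4452 × 0.9397 = 0.4184
apparent dip = arctan 0.4184 = 22.70°

23°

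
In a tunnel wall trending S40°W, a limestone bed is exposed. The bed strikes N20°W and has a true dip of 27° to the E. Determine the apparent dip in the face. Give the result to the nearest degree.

24°

The strike is N20°W and the section trends S40°W; the acute angle between them is β = 60°.
tan(apparent dip) = tan 27° · sin 60° = 0.4413
α = arctan(0.4413) = 23.81°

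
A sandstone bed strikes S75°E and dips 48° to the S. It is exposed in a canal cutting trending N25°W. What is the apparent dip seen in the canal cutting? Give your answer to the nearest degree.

40°

The strike is S75°E and the section trends N25°W; the acute angle between them is β = 50°.
tan(apparent dip) = tan 48° · sin 50° = 0.8508
α = arctan(0.8508) = 40.39°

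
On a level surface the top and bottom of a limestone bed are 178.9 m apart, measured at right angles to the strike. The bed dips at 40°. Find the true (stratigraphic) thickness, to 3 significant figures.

115 m

True thickness t = w · sin(dip) = 178.9 × sin 40°
t = 178.9 × 0.6428 = 114.995 m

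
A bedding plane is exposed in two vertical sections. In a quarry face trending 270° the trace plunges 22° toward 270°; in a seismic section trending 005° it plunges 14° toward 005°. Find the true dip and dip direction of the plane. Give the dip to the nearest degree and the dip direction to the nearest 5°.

true dip 26°, dip direction 305°

Each apparent-dip line lies in the plane. As unit vectors (x east, y north, z up), v₁ plunges 22°→270° and v₂ plunges 14°→005°.
n = v₁ × v₂ = (-0.362, 0.256, 0.896) (taken with n_z > 0).
Dip δ = arctan(|n_h|/n_z) = arctan(0.443/0.896) = 26.3°.
The horizontal component of n points toward azimuth atan2(n_x, n_y) = 305°, the dip direction.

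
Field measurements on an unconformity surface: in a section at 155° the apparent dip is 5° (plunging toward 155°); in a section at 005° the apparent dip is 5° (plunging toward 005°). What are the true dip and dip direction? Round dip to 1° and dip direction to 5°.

The two traces are lines in the plane: v₁ = (sin 155°·cos 5°, cos 155°·cos 5°, −sin 5°), v₂ = (sin 5°·cos 5°, cos 5°·cos 5°, −sin 5°).
Cross product v₁ × v₂ gives the pole to the plane: n ∝ (0.165, 0.029, 0.496).
True dip = arccos(n_z / |n|) = arccos(0.9473) = 18.7°.
The horizontal component of n points toward azimuth atan2(n_x, n_y) = 80°, the dip direction.

true dip 19°, dip direction 080°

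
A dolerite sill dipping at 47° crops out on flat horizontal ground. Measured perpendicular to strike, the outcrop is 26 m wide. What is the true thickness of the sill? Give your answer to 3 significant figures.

True thickness t = w · sin(dip) = 26 × sin 47°
t = 26 × 0.7314 = 19.015 m

19.0 m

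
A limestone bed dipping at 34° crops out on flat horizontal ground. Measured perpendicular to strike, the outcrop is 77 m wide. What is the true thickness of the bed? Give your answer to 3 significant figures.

43.1 m

True thickness t = w · sin(dip) = 77 × sin 34°
t = 77 × 0.5592 = 43.058 m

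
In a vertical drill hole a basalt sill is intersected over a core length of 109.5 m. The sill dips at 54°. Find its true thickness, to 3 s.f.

64.4 m

True thickness t = h · cos(dip) = 109.5 × cos 54°
t = 109.5 × 0.5878 = 64.362 m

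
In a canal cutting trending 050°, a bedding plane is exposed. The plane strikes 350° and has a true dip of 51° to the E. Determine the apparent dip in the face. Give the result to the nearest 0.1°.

46.9°

The strike is 350° and the section trends 050°; the acute angle between them is β = 60°.
tan α = tan 51° × sin 60° = 1.2349 × 0.8660 = 1.0695
apparent dip = arctan 1.0695 = 46.92°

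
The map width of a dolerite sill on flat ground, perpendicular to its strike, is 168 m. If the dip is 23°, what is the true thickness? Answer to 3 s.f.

True thickness t = w · sin(dip) = 168 × sin 23°
t = 168 × 0.3907 = 65.643 m

65.6 m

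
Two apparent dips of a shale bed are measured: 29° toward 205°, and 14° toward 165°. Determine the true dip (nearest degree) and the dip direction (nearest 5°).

true dip 32°, dip direction 230°

The two traces are lines in the plane: v₁ = (sin 205°·cos 29°, cos 205°·cos 29°, −sin 29°), v₂ = (sin 165°·cos 14°, cos 165°·cos 14°, −sin 14°).
The plane normal is n = v₁ × v₂ ∝ (-0.263, -0.211, 0.545).
tan δ = √(n_x²+n_y²)/n_z = 0.337/0.545, so δ = 31.7°.
The horizontal component of n points toward azimuth atan2(n_x, n_y) = 231°, the dip direction.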